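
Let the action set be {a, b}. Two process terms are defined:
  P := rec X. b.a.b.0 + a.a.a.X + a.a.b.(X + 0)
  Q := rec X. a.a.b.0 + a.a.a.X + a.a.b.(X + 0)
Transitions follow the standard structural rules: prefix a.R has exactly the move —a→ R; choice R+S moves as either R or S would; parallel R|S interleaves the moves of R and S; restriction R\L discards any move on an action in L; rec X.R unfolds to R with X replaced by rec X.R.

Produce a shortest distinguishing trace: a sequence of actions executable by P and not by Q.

b

LTS(P): 9 reachable states
  m0 = rec X. b.a.b.0 + a.a.a.X + a.a.b.(X + 0) has moves —a→ m1, —a→ m2, —b→ m3
  m1 = a.a.(rec X. b.a.b.0 + a.a.a.X + a.a.b.(X + 0)) has moves —a→ m4
  m2 = a.b.((rec X. b.a.b.0 + a.a.a.X + a.a.b.(X + 0)) + 0) has moves —a→ m5
  m3 = a.b.0 has moves —a→ m6
  m4 = a.(rec X. b.a.b.0 + a.a.a.X + a.a.b.(X + 0)) has moves —a→ m0
  m5 = b.((rec X. b.a.b.0 + a.a.a.X + a.a.b.(X + 0)) + 0) has moves —b→ m7
  m6 = b.0 has moves —b→ m8
  m7 = (rec X. b.a.b.0 + a.a.a.X + a.a.b.(X + 0)) + 0 has moves —a→ m1, —a→ m2, —b→ m3
  m8 = 0 has moves deadlocked
LTS(Q): 9 reachable states
  n0 = rec X. a.a.b.0 + a.a.a.X + a.a.b.(X + 0) has moves —a→ n1, —a→ n2, —a→ n3
  n1 = a.a.(rec X. a.a.b.0 + a.a.a.X + a.a.b.(X + 0)) has moves —a→ n4
  n2 = a.b.((rec X. a.a.b.0 + a.a.a.X + a.a.b.(X + 0)) + 0) has moves —a→ n5
  n3 = a.b.0 has moves —a→ n6
  n4 = a.(rec X. a.a.b.0 + a.a.a.X + a.a.b.(X + 0)) has moves —a→ n0
  n5 = b.((rec X. a.a.b.0 + a.a.a.X + a.a.b.(X + 0)) + 0) has moves —b→ n7
  n6 = b.0 has moves —b→ n8
  n7 = (rec X. a.a.b.0 + a.a.a.X + a.a.b.(X + 0)) + 0 has moves —a→ n1, —a→ n2, —a→ n3
  n8 = 0 has moves deadlocked
Executing b from P (initial set {m0}):
  step 1 (b): {m3}
  P completes σ.
Executing b from Q (initial set {n0}):
  step 1 (b): no successor for Q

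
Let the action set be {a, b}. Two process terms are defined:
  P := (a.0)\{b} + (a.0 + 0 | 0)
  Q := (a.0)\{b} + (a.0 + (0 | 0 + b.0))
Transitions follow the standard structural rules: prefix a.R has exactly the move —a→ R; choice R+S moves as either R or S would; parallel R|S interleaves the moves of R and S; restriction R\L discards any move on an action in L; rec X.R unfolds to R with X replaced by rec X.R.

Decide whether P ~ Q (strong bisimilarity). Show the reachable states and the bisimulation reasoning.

NO

LTS(P): 3 reachable states
  s0 = (a.0)\{b} + (a.0 + 0 | 0) | --a--▸ s1, --a--▸ s2
  s1 = 0 | ∅
  s2 = 0\{b} | ∅
LTS(Q): 3 reachable states
  t0 = (a.0)\{b} + (a.0 + (0 | 0 + b.0)) | --a--▸ t1, --a--▸ t2, --b--▸ t1
  t1 = 0 | ∅
  t2 = 0\{b} | ∅
Coarsest stable partition (strong bisimilarity classes):
  B0 = {s0}
  B1 = {s1, s2, t1, t2}
  B2 = {t0}
s0 ∈ B0, t0 ∈ B2 → different blocks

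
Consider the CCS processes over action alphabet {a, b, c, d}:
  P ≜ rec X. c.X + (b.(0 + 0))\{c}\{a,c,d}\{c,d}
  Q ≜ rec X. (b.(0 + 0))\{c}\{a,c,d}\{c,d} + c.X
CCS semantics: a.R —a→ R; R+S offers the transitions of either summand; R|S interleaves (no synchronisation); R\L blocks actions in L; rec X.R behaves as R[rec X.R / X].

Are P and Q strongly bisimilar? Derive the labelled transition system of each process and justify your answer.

LTS(P): 2 reachable states
  u0 = rec X. c.X + (b.(0 + 0))\{c}\{a,c,d}\{c,d} has moves —b→ u1, —c→ u0
  u1 = (0 + 0)\{c}\{a,c,d}\{c,d} has moves ∅
LTS(Q): 2 reachable states
  v0 = rec X. (b.(0 + 0))\{c}\{a,c,d}\{c,d} + c.X has moves —b→ v1, —c→ v0
  v1 = (0 + 0)\{c}\{a,c,d}\{c,d} has moves ∅
Bisimilarity quotient blocks:
  B0 = {u0, v0}
  B1 = {u1, v1}
u0 ∈ B0, v0 ∈ B0 → same block

bisimilar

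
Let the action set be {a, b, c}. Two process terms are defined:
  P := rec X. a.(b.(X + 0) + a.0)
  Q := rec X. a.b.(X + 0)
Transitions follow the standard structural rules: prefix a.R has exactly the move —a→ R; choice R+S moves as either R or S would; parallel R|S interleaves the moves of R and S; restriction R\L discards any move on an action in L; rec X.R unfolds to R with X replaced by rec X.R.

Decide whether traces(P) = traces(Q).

Reachable graph of P (4 states):
  s0 = rec X. a.(b.(X + 0) + a.0) → —a→ s1
  s1 = b.((rec X. a.(b.(X + 0) + a.0)) + 0) + a.0 → —a→ s2, —b→ s3
  s2 = 0 → ∅
  s3 = (rec X. a.(b.(X + 0) + a.0)) + 0 → —a→ s1
Reachable graph of Q (3 states):
  t0 = rec X. a.b.(X + 0) → —a→ t1
  t1 = b.((rec X. a.b.(X + 0)) + 0) → —b→ t2
  t2 = (rec X. a.b.(X + 0)) + 0 → —a→ t1
Trace ⟨aa⟩ through P, begin at {s0}:
  after a @ step 1: {s1}
  after a @ step 2: {s2}
  — P admits the full trace.
Trace ⟨aa⟩ through Q, begin at {t0}:
  after a @ step 1: {t1}
  after a @ step 2: ∅  — Q cannot continue

NO — witness ⟨aa⟩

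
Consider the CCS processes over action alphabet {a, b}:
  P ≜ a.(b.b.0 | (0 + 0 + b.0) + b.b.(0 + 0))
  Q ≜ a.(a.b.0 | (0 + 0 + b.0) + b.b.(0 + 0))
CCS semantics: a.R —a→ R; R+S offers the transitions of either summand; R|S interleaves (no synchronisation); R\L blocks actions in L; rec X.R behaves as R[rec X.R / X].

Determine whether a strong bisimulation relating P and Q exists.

P ≁ Q

Reachable graph of P (9 states):
  m0 = a.(b.b.0 | (0 + 0 + b.0) + b.b.(0 + 0)) | ··a··> m1
  m1 = b.b.0 | (0 + 0 + b.0) + b.b.(0 + 0) | ··b··> m2, ··b··> m3, ··b··> m4
  m2 = b.(0 + 0) | ··b··> m5
  m3 = b.0 | (0 + 0 + b.0) | ··b··> m6, ··b··> m7
  m4 = b.b.0 | 0 | ··b··> m7
  m5 = 0 + 0 | ∅
  m6 = 0 | (0 + 0 + b.0) | ··b··> m8
  m7 = b.0 | 0 | ··b··> m8
  m8 = 0 | 0 | ∅
Reachable graph of Q (9 states):
  n0 = a.(a.b.0 | (0 + 0 + b.0) + b.b.(0 + 0)) | ··a··> n1
  n1 = a.b.0 | (0 + 0 + b.0) + b.b.(0 + 0) | ··a··> n2, ··b··> n3, ··b··> n4
  n2 = b.0 | (0 + 0 + b.0) | ··b··> n5, ··b··> n6
  n3 = a.b.0 | 0 | ··a··> n6
  n4 = b.(0 + 0) | ··b··> n7
  n5 = 0 | (0 + 0 + b.0) | ··b··> n8
  n6 = b.0 | 0 | ··b··> n8
  n7 = 0 + 0 | ∅
  n8 = 0 | 0 | ∅
Bisimilarity quotient blocks:
  B0 = {m0}
  B1 = {m1}
  B2 = {m2, m6, m7, n4, n5, n6}
  B3 = {m5, m8, n7, n8}
  B4 = {m3, m4, n2}
  B5 = {n0}
  B6 = {n1}
  B7 = {n3}
m0 ∈ B0, n0 ∈ B5 → different blocks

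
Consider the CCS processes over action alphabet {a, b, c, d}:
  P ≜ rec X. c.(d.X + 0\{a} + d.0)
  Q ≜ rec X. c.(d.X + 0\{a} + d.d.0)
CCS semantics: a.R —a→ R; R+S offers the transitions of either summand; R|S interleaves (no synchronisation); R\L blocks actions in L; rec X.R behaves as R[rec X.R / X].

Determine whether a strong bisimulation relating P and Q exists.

P's transition system — 3 states:
  p0 = rec X. c.(d.X + 0\{a} + d.0) :: —c→ p1
  p1 = d.(rec X. c.(d.X + 0\{a} + d.0)) + 0\{a} + d.0 :: —d→ p0, —d→ p2
  p2 = 0 :: deadlocked
Q's transition system — 4 states:
  q0 = rec X. c.(d.X + 0\{a} + d.d.0) :: —c→ q1
  q1 = d.(rec X. c.(d.X + 0\{a} + d.d.0)) + 0\{a} + d.d.0 :: —d→ q0, —d→ q2
  q2 = d.0 :: —d→ q3
  q3 = 0 :: deadlocked
Bisimilarity quotient blocks:
  B0 = {p0}
  B1 = {p1}
  B2 = {p2, q3}
  B3 = {q0}
  B4 = {q1}
  B5 = {q2}
p0 ∈ B0, q0 ∈ B3 → different blocks

P ≁ Q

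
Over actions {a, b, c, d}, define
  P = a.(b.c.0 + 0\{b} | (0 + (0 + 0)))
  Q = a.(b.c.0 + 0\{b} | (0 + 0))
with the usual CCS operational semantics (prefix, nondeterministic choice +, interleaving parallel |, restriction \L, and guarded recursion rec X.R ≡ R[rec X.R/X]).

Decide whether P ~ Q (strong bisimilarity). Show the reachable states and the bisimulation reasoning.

P ~ Q

LTS(P): 4 reachable states
  p0 = a.(b.c.0 + 0\{b} | (0 + (0 + 0))) ⊢ =a=> p1
  p1 = b.c.0 + 0\{b} | (0 + (0 + 0)) ⊢ =b=> p2
  p2 = c.0 ⊢ =c=> p3
  p3 = 0 ⊢ ∅
LTS(Q): 4 reachable states
  q0 = a.(b.c.0 + 0\{b} | (0 + 0)) ⊢ =a=> q1
  q1 = b.c.0 + 0\{b} | (0 + 0) ⊢ =b=> q2
  q2 = c.0 ⊢ =c=> q3
  q3 = 0 ⊢ ∅
Coarsest stable partition (strong bisimilarity classes):
  B0 = {p0, q0}
  B1 = {p1, q1}
  B2 = {p2, q2}
  B3 = {p3, q3}
p0 ∈ B0, q0 ∈ B0 → same block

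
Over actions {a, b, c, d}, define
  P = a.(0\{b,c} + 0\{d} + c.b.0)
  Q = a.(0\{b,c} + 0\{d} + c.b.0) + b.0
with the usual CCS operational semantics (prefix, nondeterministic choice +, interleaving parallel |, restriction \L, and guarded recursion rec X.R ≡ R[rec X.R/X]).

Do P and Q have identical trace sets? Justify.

LTS(P): 4 reachable states
  m0 = a.(0\{b,c} + 0\{d} + c.b.0) → —a→ m1
  m1 = 0\{b,c} + 0\{d} + c.b.0 → —c→ m2
  m2 = b.0 → —b→ m3
  m3 = 0 → ∅
LTS(Q): 4 reachable states
  n0 = a.(0\{b,c} + 0\{d} + c.b.0) + b.0 → —a→ n1, —b→ n2
  n1 = 0\{b,c} + 0\{d} + c.b.0 → —c→ n3
  n2 = 0 → ∅
  n3 = b.0 → —b→ n2
Executing b from Q (initial set {n0}):
  step 1 (b): {n2}
  ✓ Q
Executing b from P (initial set {m0}):
  step 1 (b): ∅ (P stuck)

traces(P) ≠ traces(Q) — witness ⟨b⟩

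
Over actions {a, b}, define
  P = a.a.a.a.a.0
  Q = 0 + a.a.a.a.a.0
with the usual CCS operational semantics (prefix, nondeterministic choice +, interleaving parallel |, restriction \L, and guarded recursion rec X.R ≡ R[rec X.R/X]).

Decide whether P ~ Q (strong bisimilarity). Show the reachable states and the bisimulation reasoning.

Reachable graph of P (6 states):
  s0 = a.a.a.a.a.0 → --a--▸ s1
  s1 = a.a.a.a.0 → --a--▸ s2
  s2 = a.a.a.0 → --a--▸ s3
  s3 = a.a.0 → --a--▸ s4
  s4 = a.0 → --a--▸ s5
  s5 = 0 → deadlocked
Reachable graph of Q (6 states):
  t0 = 0 + a.a.a.a.a.0 → --a--▸ t1
  t1 = a.a.a.a.0 → --a--▸ t2
  t2 = a.a.a.0 → --a--▸ t3
  t3 = a.a.0 → --a--▸ t4
  t4 = a.0 → --a--▸ t5
  t5 = 0 → deadlocked
Coarsest stable partition (strong bisimilarity classes):
  B0 = {s0, t0}
  B1 = {s1, t1}
  B2 = {s2, t2}
  B3 = {s3, t3}
  B4 = {s4, t4}
  B5 = {s5, t5}
s0 ∈ B0, t0 ∈ B0 → same block

bisimilar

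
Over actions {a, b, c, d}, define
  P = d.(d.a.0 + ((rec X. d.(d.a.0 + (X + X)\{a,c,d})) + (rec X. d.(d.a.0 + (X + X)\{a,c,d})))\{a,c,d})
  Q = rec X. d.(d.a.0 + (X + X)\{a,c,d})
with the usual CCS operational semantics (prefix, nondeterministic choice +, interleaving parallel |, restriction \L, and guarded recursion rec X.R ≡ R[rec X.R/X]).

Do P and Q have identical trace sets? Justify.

traces(P) = traces(Q)

LTS(P): 4 reachable states
  u0 = d.(d.a.0 + ((rec X. d.(d.a.0 + (X + X)\{a,c,d})) + (rec X. d.(d.a.0 + (X + X)\{a,c,d})))\{a,c,d}) :: -d-> u1
  u1 = d.a.0 + ((rec X. d.(d.a.0 + (X + X)\{a,c,d})) + (rec X. d.(d.a.0 + (X + X)\{a,c,d})))\{a,c,d} :: -d-> u2
  u2 = a.0 :: -a-> u3
  u3 = 0 :: deadlocked
LTS(Q): 4 reachable states
  v0 = rec X. d.(d.a.0 + (X + X)\{a,c,d}) :: -d-> v1
  v1 = d.a.0 + ((rec X. d.(d.a.0 + (X + X)\{a,c,d})) + (rec X. d.(d.a.0 + (X + X)\{a,c,d})))\{a,c,d} :: -d-> v2
  v2 = a.0 :: -a-> v3
  v3 = 0 :: deadlocked
Bisimilarity quotient blocks:
  B0 = {u0, v0}
  B1 = {u1, v1}
  B2 = {u2, v2}
  B3 = {u3, v3}
u0 ∈ B0, v0 ∈ B0 → same block
Bisimilar ⇒ trace-equivalent.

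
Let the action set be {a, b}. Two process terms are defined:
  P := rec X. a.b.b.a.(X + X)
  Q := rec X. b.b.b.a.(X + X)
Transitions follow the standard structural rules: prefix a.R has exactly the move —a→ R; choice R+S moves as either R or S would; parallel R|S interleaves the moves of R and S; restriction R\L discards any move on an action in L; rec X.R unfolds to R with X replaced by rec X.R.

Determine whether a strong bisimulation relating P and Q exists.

NO

P's transition system — 5 states:
  m0 = rec X. a.b.b.a.(X + X) → -a-> m1
  m1 = b.b.a.((rec X. a.b.b.a.(X + X)) + (rec X. a.b.b.a.(X + X))) → -b-> m2
  m2 = b.a.((rec X. a.b.b.a.(X + X)) + (rec X. a.b.b.a.(X + X))) → -b-> m3
  m3 = a.((rec X. a.b.b.a.(X + X)) + (rec X. a.b.b.a.(X + X))) → -a-> m4
  m4 = (rec X. a.b.b.a.(X + X)) + (rec X. a.b.b.a.(X + X)) → -a-> m1
Q's transition system — 5 states:
  n0 = rec X. b.b.b.a.(X + X) → -b-> n1
  n1 = b.b.a.((rec X. b.b.b.a.(X + X)) + (rec X. b.b.b.a.(X + X))) → -b-> n2
  n2 = b.a.((rec X. b.b.b.a.(X + X)) + (rec X. b.b.b.a.(X + X))) → -b-> n3
  n3 = a.((rec X. b.b.b.a.(X + X)) + (rec X. b.b.b.a.(X + X))) → -a-> n4
  n4 = (rec X. b.b.b.a.(X + X)) + (rec X. b.b.b.a.(X + X)) → -b-> n1
Coarsest stable partition (strong bisimilarity classes):
  B0 = {m0, m4}
  B1 = {m1}
  B2 = {m2}
  B3 = {m3}
  B4 = {n0, n4}
  B5 = {n1}
  B6 = {n2}
  B7 = {n3}
m0 ∈ B0, n0 ∈ B4 → different blocks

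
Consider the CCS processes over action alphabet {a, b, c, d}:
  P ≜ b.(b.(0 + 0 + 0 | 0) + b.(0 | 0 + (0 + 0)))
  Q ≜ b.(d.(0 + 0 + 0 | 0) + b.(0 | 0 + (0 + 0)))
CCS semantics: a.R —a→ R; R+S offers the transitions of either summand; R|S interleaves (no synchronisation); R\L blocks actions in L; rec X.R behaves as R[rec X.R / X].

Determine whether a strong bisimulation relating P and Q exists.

NO

LTS(P): 4 reachable states
  u0 = b.(b.(0 + 0 + 0 | 0) + b.(0 | 0 + (0 + 0))) | —b→ u1
  u1 = b.(0 + 0 + 0 | 0) + b.(0 | 0 + (0 + 0)) | —b→ u2, —b→ u3
  u2 = 0 + 0 + 0 | 0 | (no moves)
  u3 = 0 | 0 + (0 + 0) | (no moves)
LTS(Q): 4 reachable states
  v0 = b.(d.(0 + 0 + 0 | 0) + b.(0 | 0 + (0 + 0))) | —b→ v1
  v1 = d.(0 + 0 + 0 | 0) + b.(0 | 0 + (0 + 0)) | —b→ v2, —d→ v3
  v2 = 0 | 0 + (0 + 0) | (no moves)
  v3 = 0 + 0 + 0 | 0 | (no moves)
Partition-refinement fixed point:
  B0 = {u0}
  B1 = {u1}
  B2 = {u2, u3, v2, v3}
  B3 = {v0}
  B4 = {v1}
u0 ∈ B0, v0 ∈ B3 → different blocks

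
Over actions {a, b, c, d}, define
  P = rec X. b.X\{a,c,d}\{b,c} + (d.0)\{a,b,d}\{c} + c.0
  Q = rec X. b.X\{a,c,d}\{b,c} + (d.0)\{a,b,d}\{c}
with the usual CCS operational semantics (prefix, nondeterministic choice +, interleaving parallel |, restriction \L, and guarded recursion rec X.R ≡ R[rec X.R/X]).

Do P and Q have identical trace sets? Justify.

Reachable graph of P (3 states):
  p0 = rec X. b.X\{a,c,d}\{b,c} + (d.0)\{a,b,d}\{c} + c.0 → —b→ p1, —c→ p2
  p1 = (rec X. b.X\{a,c,d}\{b,c} + (d.0)\{a,b,d}\{c} + c.0)\{a,c,d}\{b,c} → ∅
  p2 = 0 → ∅
Reachable graph of Q (2 states):
  q0 = rec X. b.X\{a,c,d}\{b,c} + (d.0)\{a,b,d}\{c} → —b→ q1
  q1 = (rec X. b.X\{a,c,d}\{b,c} + (d.0)\{a,b,d}\{c})\{a,c,d}\{b,c} → ∅
Run σ = ⟨c⟩ on P: start {p0}
  after c @ step 1: {p2}
  P completes σ.
Run σ = ⟨c⟩ on Q: start {q0}
  after c @ step 1: ∅ (Q stuck)

traces(P) ≠ traces(Q) — witness ⟨c⟩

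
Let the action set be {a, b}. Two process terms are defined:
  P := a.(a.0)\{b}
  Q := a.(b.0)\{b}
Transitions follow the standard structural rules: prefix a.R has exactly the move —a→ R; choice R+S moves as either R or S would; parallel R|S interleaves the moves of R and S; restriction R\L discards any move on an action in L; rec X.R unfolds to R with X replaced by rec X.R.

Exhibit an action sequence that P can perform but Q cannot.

aa

Reachable graph of P (3 states):
  u0 = a.(a.0)\{b} has moves ··a··> u1
  u1 = (a.0)\{b} has moves ··a··> u2
  u2 = 0\{b} has moves stopped
Reachable graph of Q (2 states):
  v0 = a.(b.0)\{b} has moves ··a··> v1
  v1 = (b.0)\{b} has moves stopped
Executing aa from P (initial set {u0}):
  after a @ step 1: {u1}
  after a @ step 2: {u2}
  ✓ P
Executing aa from Q (initial set {v0}):
  after a @ step 1: {v1}
  after a @ step 2: no successor for Q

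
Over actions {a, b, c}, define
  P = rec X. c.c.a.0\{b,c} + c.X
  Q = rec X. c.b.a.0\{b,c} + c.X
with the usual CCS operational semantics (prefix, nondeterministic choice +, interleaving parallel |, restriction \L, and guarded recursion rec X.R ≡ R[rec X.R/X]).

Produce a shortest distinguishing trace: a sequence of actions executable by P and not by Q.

cca

Reachable graph of P (4 states):
  u0 = rec X. c.c.a.0\{b,c} + c.X has moves =c=> u0, =c=> u1
  u1 = c.a.0\{b,c} has moves =c=> u2
  u2 = a.0\{b,c} has moves =a=> u3
  u3 = 0\{b,c} has moves ∅
Reachable graph of Q (4 states):
  v0 = rec X. c.b.a.0\{b,c} + c.X has moves =c=> v0, =c=> v1
  v1 = b.a.0\{b,c} has moves =b=> v2
  v2 = a.0\{b,c} has moves =a=> v3
  v3 = 0\{b,c} has moves ∅
Executing cca from P (initial set {u0}):
  step 1 (c): {u0, u1}
  step 2 (c): {u0, u1, u2}
  step 3 (a): {u3}
  — P admits the full trace.
Executing cca from Q (initial set {v0}):
  step 1 (c): {v0, v1}
  step 2 (c): {v0, v1}
  step 3 (a): ∅  — Q cannot continue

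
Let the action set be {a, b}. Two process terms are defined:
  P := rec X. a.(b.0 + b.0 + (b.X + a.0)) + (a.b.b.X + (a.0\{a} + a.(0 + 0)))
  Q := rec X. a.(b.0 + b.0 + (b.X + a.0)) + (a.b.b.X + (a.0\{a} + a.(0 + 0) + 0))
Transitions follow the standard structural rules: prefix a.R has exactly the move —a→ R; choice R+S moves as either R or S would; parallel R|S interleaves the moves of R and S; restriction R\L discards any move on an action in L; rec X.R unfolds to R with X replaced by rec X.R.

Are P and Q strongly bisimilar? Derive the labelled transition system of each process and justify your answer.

YES

LTS(P): 7 reachable states
  s0 = rec X. a.(b.0 + b.0 + (b.X + a.0)) + (a.b.b.X + (a.0\{a} + a.(0 + 0))) :: -a-> s1, -a-> s2, -a-> s3, -a-> s4
  s1 = 0 + 0 :: stopped
  s2 = 0\{a} :: stopped
  s3 = b.0 + b.0 + (b.(rec X. a.(b.0 + b.0 + (b.X + a.0)) + (a.b.b.X + (a.0\{a} + a.(0 + 0)))) + a.0) :: -a-> s5, -b-> s0, -b-> s5
  s4 = b.b.(rec X. a.(b.0 + b.0 + (b.X + a.0)) + (a.b.b.X + (a.0\{a} + a.(0 + 0)))) :: -b-> s6
  s5 = 0 :: stopped
  s6 = b.(rec X. a.(b.0 + b.0 + (b.X + a.0)) + (a.b.b.X + (a.0\{a} + a.(0 + 0)))) :: -b-> s0
LTS(Q): 7 reachable states
  t0 = rec X. a.(b.0 + b.0 + (b.X + a.0)) + (a.b.b.X + (a.0\{a} + a.(0 + 0) + 0)) :: -a-> t1, -a-> t2, -a-> t3, -a-> t4
  t1 = 0 + 0 :: stopped
  t2 = 0\{a} :: stopped
  t3 = b.0 + b.0 + (b.(rec X. a.(b.0 + b.0 + (b.X + a.0)) + (a.b.b.X + (a.0\{a} + a.(0 + 0) + 0))) + a.0) :: -a-> t5, -b-> t0, -b-> t5
  t4 = b.b.(rec X. a.(b.0 + b.0 + (b.X + a.0)) + (a.b.b.X + (a.0\{a} + a.(0 + 0) + 0))) :: -b-> t6
  t5 = 0 :: stopped
  t6 = b.(rec X. a.(b.0 + b.0 + (b.X + a.0)) + (a.b.b.X + (a.0\{a} + a.(0 + 0) + 0))) :: -b-> t0
Coarsest stable partition (strong bisimilarity classes):
  B0 = {s0, t0}
  B1 = {s1, s2, s5, t1, t2, t5}
  B2 = {s4, t4}
  B3 = {s6, t6}
  B4 = {s3, t3}
s0 ∈ B0, t0 ∈ B0 → same block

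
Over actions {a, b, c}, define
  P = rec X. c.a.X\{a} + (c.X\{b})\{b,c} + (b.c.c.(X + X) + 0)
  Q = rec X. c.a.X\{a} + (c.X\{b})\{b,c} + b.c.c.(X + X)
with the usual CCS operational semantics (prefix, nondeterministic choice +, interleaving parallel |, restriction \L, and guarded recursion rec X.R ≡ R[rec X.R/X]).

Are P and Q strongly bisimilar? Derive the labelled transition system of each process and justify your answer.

Reachable graph of P (10 states):
  u0 = rec X. c.a.X\{a} + (c.X\{b})\{b,c} + (b.c.c.(X + X) + 0) :: —b→ u1, —c→ u2
  u1 = c.c.((rec X. c.a.X\{a} + (c.X\{b})\{b,c} + (b.c.c.(X + X) + 0)) + (rec X. c.a.X\{a} + (c.X\{b})\{b,c} + (b.c.c.(X + X) + 0))) :: —c→ u3
  u2 = a.(rec X. c.a.X\{a} + (c.X\{b})\{b,c} + (b.c.c.(X + X) + 0))\{a} :: —a→ u4
  u3 = c.((rec X. c.a.X\{a} + (c.X\{b})\{b,c} + (b.c.c.(X + X) + 0)) + (rec X. c.a.X\{a} + (c.X\{b})\{b,c} + (b.c.c.(X + X) + 0))) :: —c→ u5
  u4 = (rec X. c.a.X\{a} + (c.X\{b})\{b,c} + (b.c.c.(X + X) + 0))\{a} :: —b→ u6, —c→ u7
  u5 = (rec X. c.a.X\{a} + (c.X\{b})\{b,c} + (b.c.c.(X + X) + 0)) + (rec X. c.a.X\{a} + (c.X\{b})\{b,c} + (b.c.c.(X + X) + 0)) :: —b→ u1, —c→ u2
  u6 = (c.c.((rec X. c.a.X\{a} + (c.X\{b})\{b,c} + (b.c.c.(X + X) + 0)) + (rec X. c.a.X\{a} + (c.X\{b})\{b,c} + (b.c.c.(X + X) + 0))))\{a} :: —c→ u8
  u7 = (a.(rec X. c.a.X\{a} + (c.X\{b})\{b,c} + (b.c.c.(X + X) + 0))\{a})\{a} :: stopped
  u8 = (c.((rec X. c.a.X\{a} + (c.X\{b})\{b,c} + (b.c.c.(X + X) + 0)) + (rec X. c.a.X\{a} + (c.X\{b})\{b,c} + (b.c.c.(X + X) + 0))))\{a} :: —c→ u9
  u9 = ((rec X. c.a.X\{a} + (c.X\{b})\{b,c} + (b.c.c.(X + X) + 0)) + (rec X. c.a.X\{a} + (c.X\{b})\{b,c} + (b.c.c.(X + X) + 0)))\{a} :: —b→ u6, —c→ u7
Reachable graph of Q (10 states):
  v0 = rec X. c.a.X\{a} + (c.X\{b})\{b,c} + b.c.c.(X + X) :: —b→ v1, —c→ v2
  v1 = c.c.((rec X. c.a.X\{a} + (c.X\{b})\{b,c} + b.c.c.(X + X)) + (rec X. c.a.X\{a} + (c.X\{b})\{b,c} + b.c.c.(X + X))) :: —c→ v3
  v2 = a.(rec X. c.a.X\{a} + (c.X\{b})\{b,c} + b.c.c.(X + X))\{a} :: —a→ v4
  v3 = c.((rec X. c.a.X\{a} + (c.X\{b})\{b,c} + b.c.c.(X + X)) + (rec X. c.a.X\{a} + (c.X\{b})\{b,c} + b.c.c.(X + X))) :: —c→ v5
  v4 = (rec X. c.a.X\{a} + (c.X\{b})\{b,c} + b.c.c.(X + X))\{a} :: —b→ v6, —c→ v7
  v5 = (rec X. c.a.X\{a} + (c.X\{b})\{b,c} + b.c.c.(X + X)) + (rec X. c.a.X\{a} + (c.X\{b})\{b,c} + b.c.c.(X + X)) :: —b→ v1, —c→ v2
  v6 = (c.c.((rec X. c.a.X\{a} + (c.X\{b})\{b,c} + b.c.c.(X + X)) + (rec X. c.a.X\{a} + (c.X\{b})\{b,c} + b.c.c.(X + X))))\{a} :: —c→ v8
  v7 = (a.(rec X. c.a.X\{a} + (c.X\{b})\{b,c} + b.c.c.(X + X))\{a})\{a} :: stopped
  v8 = (c.((rec X. c.a.X\{a} + (c.X\{b})\{b,c} + b.c.c.(X + X)) + (rec X. c.a.X\{a} + (c.X\{b})\{b,c} + b.c.c.(X + X))))\{a} :: —c→ v9
  v9 = ((rec X. c.a.X\{a} + (c.X\{b})\{b,c} + b.c.c.(X + X)) + (rec X. c.a.X\{a} + (c.X\{b})\{b,c} + b.c.c.(X + X)))\{a} :: —b→ v6, —c→ v7
Bisimilarity quotient blocks:
  B0 = {u0, u5, v0, v5}
  B1 = {u1, v1}
  B2 = {u3, v3}
  B3 = {u2, v2}
  B4 = {u4, u9, v4, v9}
  B5 = {u6, v6}
  B6 = {u8, v8}
  B7 = {u7, v7}
u0 ∈ B0, v0 ∈ B0 → same block

YES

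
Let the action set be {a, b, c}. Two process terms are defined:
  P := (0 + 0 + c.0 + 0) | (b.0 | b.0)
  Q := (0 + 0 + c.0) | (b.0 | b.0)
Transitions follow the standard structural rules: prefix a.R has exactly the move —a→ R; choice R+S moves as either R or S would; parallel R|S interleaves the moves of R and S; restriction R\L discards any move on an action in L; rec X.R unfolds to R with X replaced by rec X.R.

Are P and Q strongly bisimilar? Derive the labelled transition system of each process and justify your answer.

P's transition system — 8 states:
  u0 = (0 + 0 + c.0 + 0) | (b.0 | b.0) has moves -b-> u1, -b-> u2, -c-> u3
  u1 = (0 + 0 + c.0 + 0) | (0 | b.0) has moves -b-> u4, -c-> u5
  u2 = (0 + 0 + c.0 + 0) | (b.0 | 0) has moves -b-> u4, -c-> u6
  u3 = 0 | (b.0 | b.0) has moves -b-> u5, -b-> u6
  u4 = (0 + 0 + c.0 + 0) | (0 | 0) has moves -c-> u7
  u5 = 0 | (0 | b.0) has moves -b-> u7
  u6 = 0 | (b.0 | 0) has moves -b-> u7
  u7 = 0 | (0 | 0) has moves ∅
Q's transition system — 8 states:
  v0 = (0 + 0 + c.0) | (b.0 | b.0) has moves -b-> v1, -b-> v2, -c-> v3
  v1 = (0 + 0 + c.0) | (0 | b.0) has moves -b-> v4, -c-> v5
  v2 = (0 + 0 + c.0) | (b.0 | 0) has moves -b-> v4, -c-> v6
  v3 = 0 | (b.0 | b.0) has moves -b-> v5, -b-> v6
  v4 = (0 + 0 + c.0) | (0 | 0) has moves -c-> v7
  v5 = 0 | (0 | b.0) has moves -b-> v7
  v6 = 0 | (b.0 | 0) has moves -b-> v7
  v7 = 0 | (0 | 0) has moves ∅
Partition-refinement fixed point:
  B0 = {u0, v0}
  B1 = {u3, v3}
  B2 = {u5, u6, v5, v6}
  B3 = {u7, v7}
  B4 = {u1, u2, v1, v2}
  B5 = {u4, v4}
u0 ∈ B0, v0 ∈ B0 → same block

YES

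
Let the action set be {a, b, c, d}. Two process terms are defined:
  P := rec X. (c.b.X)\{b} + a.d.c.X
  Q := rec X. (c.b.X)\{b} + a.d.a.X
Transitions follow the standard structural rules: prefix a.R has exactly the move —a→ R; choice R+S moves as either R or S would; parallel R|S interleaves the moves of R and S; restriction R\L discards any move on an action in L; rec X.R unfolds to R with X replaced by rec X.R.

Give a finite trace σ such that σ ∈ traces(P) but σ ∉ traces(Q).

Reachable graph of P (4 states):
  p0 = rec X. (c.b.X)\{b} + a.d.c.X → ··a··> p1, ··c··> p2
  p1 = d.c.(rec X. (c.b.X)\{b} + a.d.c.X) → ··d··> p3
  p2 = (b.(rec X. (c.b.X)\{b} + a.d.c.X))\{b} → deadlocked
  p3 = c.(rec X. (c.b.X)\{b} + a.d.c.X) → ··c··> p0
Reachable graph of Q (4 states):
  q0 = rec X. (c.b.X)\{b} + a.d.a.X → ··a··> q1, ··c··> q2
  q1 = d.a.(rec X. (c.b.X)\{b} + a.d.a.X) → ··d··> q3
  q2 = (b.(rec X. (c.b.X)\{b} + a.d.a.X))\{b} → deadlocked
  q3 = a.(rec X. (c.b.X)\{b} + a.d.a.X) → ··a··> q0
Trace ⟨adc⟩ through P, begin at {p0}:
  after a @ step 1: {p1}
  after d @ step 2: {p3}
  after c @ step 3: {p0}
  — P admits the full trace.
Trace ⟨adc⟩ through Q, begin at {q0}:
  after a @ step 1: {q1}
  after d @ step 2: {q3}
  after c @ step 3: ∅  — Q cannot continue

adc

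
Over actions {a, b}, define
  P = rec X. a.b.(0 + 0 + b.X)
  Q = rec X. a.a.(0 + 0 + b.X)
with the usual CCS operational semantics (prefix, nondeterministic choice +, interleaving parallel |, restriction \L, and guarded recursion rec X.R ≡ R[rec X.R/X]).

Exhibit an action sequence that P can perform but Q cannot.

ab

Reachable graph of P (3 states):
  s0 = rec X. a.b.(0 + 0 + b.X) → --a--▸ s1
  s1 = b.(0 + 0 + b.(rec X. a.b.(0 + 0 + b.X))) → --b--▸ s2
  s2 = 0 + 0 + b.(rec X. a.b.(0 + 0 + b.X)) → --b--▸ s0
Reachable graph of Q (3 states):
  t0 = rec X. a.a.(0 + 0 + b.X) → --a--▸ t1
  t1 = a.(0 + 0 + b.(rec X. a.a.(0 + 0 + b.X))) → --a--▸ t2
  t2 = 0 + 0 + b.(rec X. a.a.(0 + 0 + b.X)) → --b--▸ t0
Executing ab from P (initial set {s0}):
  step 1 (a): {s1}
  step 2 (b): {s2}
  — P admits the full trace.
Executing ab from Q (initial set {t0}):
  step 1 (a): {t1}
  step 2 (b): no successor for Q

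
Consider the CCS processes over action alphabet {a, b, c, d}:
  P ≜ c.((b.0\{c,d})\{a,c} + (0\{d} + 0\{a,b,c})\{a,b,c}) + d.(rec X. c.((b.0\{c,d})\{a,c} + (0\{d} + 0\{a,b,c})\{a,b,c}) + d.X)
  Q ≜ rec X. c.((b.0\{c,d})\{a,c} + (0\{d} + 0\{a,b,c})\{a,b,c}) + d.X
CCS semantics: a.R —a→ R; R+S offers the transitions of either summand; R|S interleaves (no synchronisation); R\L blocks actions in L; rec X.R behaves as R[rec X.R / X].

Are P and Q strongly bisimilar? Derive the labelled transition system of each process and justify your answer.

P's transition system — 4 states:
  m0 = c.((b.0\{c,d})\{a,c} + (0\{d} + 0\{a,b,c})\{a,b,c}) + d.(rec X. c.((b.0\{c,d})\{a,c} + (0\{d} + 0\{a,b,c})\{a,b,c}) + d.X) :: =c=> m1, =d=> m2
  m1 = (b.0\{c,d})\{a,c} + (0\{d} + 0\{a,b,c})\{a,b,c} :: =b=> m3
  m2 = rec X. c.((b.0\{c,d})\{a,c} + (0\{d} + 0\{a,b,c})\{a,b,c}) + d.X :: =c=> m1, =d=> m2
  m3 = 0\{c,d}\{a,c} :: ∅
Q's transition system — 3 states:
  n0 = rec X. c.((b.0\{c,d})\{a,c} + (0\{d} + 0\{a,b,c})\{a,b,c}) + d.X :: =c=> n1, =d=> n0
  n1 = (b.0\{c,d})\{a,c} + (0\{d} + 0\{a,b,c})\{a,b,c} :: =b=> n2
  n2 = 0\{c,d}\{a,c} :: ∅
Partition-refinement fixed point:
  B0 = {m0, m2, n0}
  B1 = {m1, n1}
  B2 = {m3, n2}
m0 ∈ B0, n0 ∈ B0 → same block

YES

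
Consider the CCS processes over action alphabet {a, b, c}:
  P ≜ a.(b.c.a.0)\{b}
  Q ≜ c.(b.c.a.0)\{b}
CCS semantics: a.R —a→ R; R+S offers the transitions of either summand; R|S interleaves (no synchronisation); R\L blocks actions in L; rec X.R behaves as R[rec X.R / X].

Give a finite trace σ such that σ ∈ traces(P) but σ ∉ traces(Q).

Reachable graph of P (2 states):
  s0 = a.(b.c.a.0)\{b} → --a--▸ s1
  s1 = (b.c.a.0)\{b} → ·
Reachable graph of Q (2 states):
  t0 = c.(b.c.a.0)\{b} → --c--▸ t1
  t1 = (b.c.a.0)\{b} → ·
Trace ⟨a⟩ through P, begin at {s0}:
  [1] a ⇒ {s1}
  P completes σ.
Trace ⟨a⟩ through Q, begin at {t0}:
  [1] a ⇒ no successor for Q

a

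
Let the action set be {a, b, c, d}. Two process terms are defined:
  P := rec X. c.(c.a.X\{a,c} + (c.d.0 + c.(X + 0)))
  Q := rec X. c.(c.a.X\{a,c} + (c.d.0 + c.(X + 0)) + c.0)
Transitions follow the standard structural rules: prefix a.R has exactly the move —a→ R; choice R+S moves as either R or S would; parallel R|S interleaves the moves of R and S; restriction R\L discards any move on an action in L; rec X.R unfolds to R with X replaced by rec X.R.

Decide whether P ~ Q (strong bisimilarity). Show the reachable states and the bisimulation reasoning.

NO

Reachable graph of P (7 states):
  m0 = rec X. c.(c.a.X\{a,c} + (c.d.0 + c.(X + 0))) :: --c--▸ m1
  m1 = c.a.(rec X. c.(c.a.X\{a,c} + (c.d.0 + c.(X + 0))))\{a,c} + (c.d.0 + c.((rec X. c.(c.a.X\{a,c} + (c.d.0 + c.(X + 0)))) + 0)) :: --c--▸ m2, --c--▸ m3, --c--▸ m4
  m2 = (rec X. c.(c.a.X\{a,c} + (c.d.0 + c.(X + 0)))) + 0 :: --c--▸ m1
  m3 = a.(rec X. c.(c.a.X\{a,c} + (c.d.0 + c.(X + 0))))\{a,c} :: --a--▸ m5
  m4 = d.0 :: --d--▸ m6
  m5 = (rec X. c.(c.a.X\{a,c} + (c.d.0 + c.(X + 0))))\{a,c} :: deadlocked
  m6 = 0 :: deadlocked
Reachable graph of Q (7 states):
  n0 = rec X. c.(c.a.X\{a,c} + (c.d.0 + c.(X + 0)) + c.0) :: --c--▸ n1
  n1 = c.a.(rec X. c.(c.a.X\{a,c} + (c.d.0 + c.(X + 0)) + c.0))\{a,c} + (c.d.0 + c.((rec X. c.(c.a.X\{a,c} + (c.d.0 + c.(X + 0)) + c.0)) + 0)) + c.0 :: --c--▸ n2, --c--▸ n3, --c--▸ n4, --c--▸ n5
  n2 = (rec X. c.(c.a.X\{a,c} + (c.d.0 + c.(X + 0)) + c.0)) + 0 :: --c--▸ n1
  n3 = 0 :: deadlocked
  n4 = a.(rec X. c.(c.a.X\{a,c} + (c.d.0 + c.(X + 0)) + c.0))\{a,c} :: --a--▸ n6
  n5 = d.0 :: --d--▸ n3
  n6 = (rec X. c.(c.a.X\{a,c} + (c.d.0 + c.(X + 0)) + c.0))\{a,c} :: deadlocked
Bisimilarity quotient blocks:
  B0 = {m0, m2}
  B1 = {m1}
  B2 = {m4, n5}
  B3 = {m5, m6, n3, n6}
  B4 = {m3, n4}
  B5 = {n0, n2}
  B6 = {n1}
m0 ∈ B0, n0 ∈ B5 → different blocks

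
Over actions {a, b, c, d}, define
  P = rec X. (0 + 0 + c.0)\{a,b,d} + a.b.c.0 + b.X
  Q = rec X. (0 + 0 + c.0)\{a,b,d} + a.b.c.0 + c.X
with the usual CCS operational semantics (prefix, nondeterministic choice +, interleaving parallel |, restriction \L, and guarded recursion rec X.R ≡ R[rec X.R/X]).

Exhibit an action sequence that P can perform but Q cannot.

b

LTS(P): 5 reachable states
  p0 = rec X. (0 + 0 + c.0)\{a,b,d} + a.b.c.0 + b.X → =a=> p1, =b=> p0, =c=> p2
  p1 = b.c.0 → =b=> p3
  p2 = 0\{a,b,d} → (no moves)
  p3 = c.0 → =c=> p4
  p4 = 0 → (no moves)
LTS(Q): 5 reachable states
  q0 = rec X. (0 + 0 + c.0)\{a,b,d} + a.b.c.0 + c.X → =a=> q1, =c=> q0, =c=> q2
  q1 = b.c.0 → =b=> q3
  q2 = 0\{a,b,d} → (no moves)
  q3 = c.0 → =c=> q4
  q4 = 0 → (no moves)
Run σ = ⟨b⟩ on P: start {p0}
  step 1 (b): {p0}
  ✓ P
Run σ = ⟨b⟩ on Q: start {q0}
  step 1 (b): no successor for Q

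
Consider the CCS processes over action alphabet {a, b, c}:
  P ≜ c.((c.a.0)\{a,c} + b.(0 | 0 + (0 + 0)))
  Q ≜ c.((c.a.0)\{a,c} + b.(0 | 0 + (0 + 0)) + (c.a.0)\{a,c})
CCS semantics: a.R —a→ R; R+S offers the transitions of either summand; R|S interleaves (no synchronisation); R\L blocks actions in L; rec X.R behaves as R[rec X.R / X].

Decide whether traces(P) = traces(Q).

LTS(P): 3 reachable states
  u0 = c.((c.a.0)\{a,c} + b.(0 | 0 + (0 + 0))) has moves =c=> u1
  u1 = (c.a.0)\{a,c} + b.(0 | 0 + (0 + 0)) has moves =b=> u2
  u2 = 0 | 0 + (0 + 0) has moves ·
LTS(Q): 3 reachable states
  v0 = c.((c.a.0)\{a,c} + b.(0 | 0 + (0 + 0)) + (c.a.0)\{a,c}) has moves =c=> v1
  v1 = (c.a.0)\{a,c} + b.(0 | 0 + (0 + 0)) + (c.a.0)\{a,c} has moves =b=> v2
  v2 = 0 | 0 + (0 + 0) has moves ·
Coarsest stable partition (strong bisimilarity classes):
  B0 = {u0, v0}
  B1 = {u1, v1}
  B2 = {u2, v2}
u0 ∈ B0, v0 ∈ B0 → same block
Bisimilar ⇒ trace-equivalent.

YES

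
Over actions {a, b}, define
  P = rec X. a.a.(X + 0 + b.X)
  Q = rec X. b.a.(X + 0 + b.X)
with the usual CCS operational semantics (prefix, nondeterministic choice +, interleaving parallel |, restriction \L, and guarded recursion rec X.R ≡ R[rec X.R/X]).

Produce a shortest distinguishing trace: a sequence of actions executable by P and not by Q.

P's transition system — 3 states:
  s0 = rec X. a.a.(X + 0 + b.X) | =a=> s1
  s1 = a.((rec X. a.a.(X + 0 + b.X)) + 0 + b.(rec X. a.a.(X + 0 + b.X))) | =a=> s2
  s2 = (rec X. a.a.(X + 0 + b.X)) + 0 + b.(rec X. a.a.(X + 0 + b.X)) | =a=> s1, =b=> s0
Q's transition system — 3 states:
  t0 = rec X. b.a.(X + 0 + b.X) | =b=> t1
  t1 = a.((rec X. b.a.(X + 0 + b.X)) + 0 + b.(rec X. b.a.(X + 0 + b.X))) | =a=> t2
  t2 = (rec X. b.a.(X + 0 + b.X)) + 0 + b.(rec X. b.a.(X + 0 + b.X)) | =b=> t0, =b=> t1
Executing a from P (initial set {s0}):
  [1] a ⇒ {s1}
  ✓ P
Executing a from Q (initial set {t0}):
  [1] a ⇒ ∅ (Q stuck)

a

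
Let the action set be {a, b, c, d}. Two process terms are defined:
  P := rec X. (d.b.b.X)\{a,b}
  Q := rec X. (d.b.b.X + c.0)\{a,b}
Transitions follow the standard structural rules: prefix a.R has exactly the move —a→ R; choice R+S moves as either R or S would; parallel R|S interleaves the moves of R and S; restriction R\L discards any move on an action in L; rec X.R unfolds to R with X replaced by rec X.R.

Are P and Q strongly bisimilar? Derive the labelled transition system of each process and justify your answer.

LTS(P): 2 reachable states
  m0 = rec X. (d.b.b.X)\{a,b} has moves =d=> m1
  m1 = (b.b.(rec X. (d.b.b.X)\{a,b}))\{a,b} has moves (no moves)
LTS(Q): 3 reachable states
  n0 = rec X. (d.b.b.X + c.0)\{a,b} has moves =c=> n1, =d=> n2
  n1 = 0\{a,b} has moves (no moves)
  n2 = (b.b.(rec X. (d.b.b.X + c.0)\{a,b}))\{a,b} has moves (no moves)
Bisimilarity quotient blocks:
  B0 = {m0}
  B1 = {m1, n1, n2}
  B2 = {n0}
m0 ∈ B0, n0 ∈ B2 → different blocks

P ≁ Q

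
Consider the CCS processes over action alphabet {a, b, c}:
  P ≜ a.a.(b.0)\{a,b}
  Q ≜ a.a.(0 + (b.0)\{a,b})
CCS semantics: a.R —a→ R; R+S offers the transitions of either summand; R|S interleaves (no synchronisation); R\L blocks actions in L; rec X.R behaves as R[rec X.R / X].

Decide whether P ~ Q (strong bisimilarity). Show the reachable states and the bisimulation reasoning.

YES

LTS(P): 3 reachable states
  m0 = a.a.(b.0)\{a,b} ⊢ —a→ m1
  m1 = a.(b.0)\{a,b} ⊢ —a→ m2
  m2 = (b.0)\{a,b} ⊢ stopped
LTS(Q): 3 reachable states
  n0 = a.a.(0 + (b.0)\{a,b}) ⊢ —a→ n1
  n1 = a.(0 + (b.0)\{a,b}) ⊢ —a→ n2
  n2 = 0 + (b.0)\{a,b} ⊢ stopped
Coarsest stable partition (strong bisimilarity classes):
  B0 = {m0, n0}
  B1 = {m1, n1}
  B2 = {m2, n2}
m0 ∈ B0, n0 ∈ B0 → same block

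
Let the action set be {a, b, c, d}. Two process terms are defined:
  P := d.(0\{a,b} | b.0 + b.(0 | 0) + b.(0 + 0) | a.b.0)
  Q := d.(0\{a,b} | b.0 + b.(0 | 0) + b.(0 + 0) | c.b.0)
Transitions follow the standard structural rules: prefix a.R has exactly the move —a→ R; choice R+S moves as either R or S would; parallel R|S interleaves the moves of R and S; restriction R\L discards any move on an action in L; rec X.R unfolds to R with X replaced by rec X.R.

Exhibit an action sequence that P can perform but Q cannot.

da

LTS(P): 9 reachable states
  s0 = d.(0\{a,b} | b.0 + b.(0 | 0) + b.(0 + 0) | a.b.0) has moves ··d··> s1
  s1 = 0\{a,b} | b.0 + b.(0 | 0) + b.(0 + 0) | a.b.0 has moves ··a··> s2, ··b··> s3, ··b··> s4, ··b··> s5
  s2 = b.(0 + 0) | b.0 has moves ··b··> s6, ··b··> s7
  s3 = (0 + 0) | a.b.0 has moves ··a··> s6
  s4 = 0 | 0 has moves deadlocked
  s5 = 0\{a,b} | 0 has moves deadlocked
  s6 = (0 + 0) | b.0 has moves ··b··> s8
  s7 = b.(0 + 0) | 0 has moves ··b··> s8
  s8 = (0 + 0) | 0 has moves deadlocked
LTS(Q): 9 reachable states
  t0 = d.(0\{a,b} | b.0 + b.(0 | 0) + b.(0 + 0) | c.b.0) has moves ··d··> t1
  t1 = 0\{a,b} | b.0 + b.(0 | 0) + b.(0 + 0) | c.b.0 has moves ··b··> t2, ··b··> t3, ··b··> t4, ··c··> t5
  t2 = (0 + 0) | c.b.0 has moves ··c··> t6
  t3 = 0 | 0 has moves deadlocked
  t4 = 0\{a,b} | 0 has moves deadlocked
  t5 = b.(0 + 0) | b.0 has moves ··b··> t6, ··b··> t7
  t6 = (0 + 0) | b.0 has moves ··b··> t8
  t7 = b.(0 + 0) | 0 has moves ··b··> t8
  t8 = (0 + 0) | 0 has moves deadlocked
Run σ = ⟨da⟩ on P: start {s0}
  step 1 (d): {s1}
  step 2 (a): {s2}
  — P admits the full trace.
Run σ = ⟨da⟩ on Q: start {t0}
  step 1 (d): {t1}
  step 2 (a): ∅  — Q cannot continue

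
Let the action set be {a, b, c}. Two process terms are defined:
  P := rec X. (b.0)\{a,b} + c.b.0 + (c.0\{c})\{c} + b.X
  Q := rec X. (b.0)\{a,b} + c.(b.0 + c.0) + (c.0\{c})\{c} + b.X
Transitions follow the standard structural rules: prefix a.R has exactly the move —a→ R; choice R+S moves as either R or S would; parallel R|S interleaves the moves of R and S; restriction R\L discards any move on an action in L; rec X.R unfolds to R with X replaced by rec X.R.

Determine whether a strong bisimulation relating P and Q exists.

NO

Reachable graph of P (3 states):
  u0 = rec X. (b.0)\{a,b} + c.b.0 + (c.0\{c})\{c} + b.X → -b-> u0, -c-> u1
  u1 = b.0 → -b-> u2
  u2 = 0 → ·
Reachable graph of Q (3 states):
  v0 = rec X. (b.0)\{a,b} + c.(b.0 + c.0) + (c.0\{c})\{c} + b.X → -b-> v0, -c-> v1
  v1 = b.0 + c.0 → -b-> v2, -c-> v2
  v2 = 0 → ·
Coarsest stable partition (strong bisimilarity classes):
  B0 = {u0}
  B1 = {u1}
  B2 = {u2, v2}
  B3 = {v0}
  B4 = {v1}
u0 ∈ B0, v0 ∈ B3 → different blocks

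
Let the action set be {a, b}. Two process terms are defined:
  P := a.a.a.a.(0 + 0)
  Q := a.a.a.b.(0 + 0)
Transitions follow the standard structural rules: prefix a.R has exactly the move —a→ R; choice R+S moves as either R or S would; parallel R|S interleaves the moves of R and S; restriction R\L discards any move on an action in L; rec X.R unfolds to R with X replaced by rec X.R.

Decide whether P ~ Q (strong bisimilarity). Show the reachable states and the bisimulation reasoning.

not bisimilar

LTS(P): 5 reachable states
  s0 = a.a.a.a.(0 + 0) has moves ··a··> s1
  s1 = a.a.a.(0 + 0) has moves ··a··> s2
  s2 = a.a.(0 + 0) has moves ··a··> s3
  s3 = a.(0 + 0) has moves ··a··> s4
  s4 = 0 + 0 has moves ∅
LTS(Q): 5 reachable states
  t0 = a.a.a.b.(0 + 0) has moves ··a··> t1
  t1 = a.a.b.(0 + 0) has moves ··a··> t2
  t2 = a.b.(0 + 0) has moves ··a··> t3
  t3 = b.(0 + 0) has moves ··b··> t4
  t4 = 0 + 0 has moves ∅
Coarsest stable partition (strong bisimilarity classes):
  B0 = {s0}
  B1 = {s1}
  B2 = {s2}
  B3 = {s3}
  B4 = {s4, t4}
  B5 = {t0}
  B6 = {t1}
  B7 = {t2}
  B8 = {t3}
s0 ∈ B0, t0 ∈ B5 → different blocks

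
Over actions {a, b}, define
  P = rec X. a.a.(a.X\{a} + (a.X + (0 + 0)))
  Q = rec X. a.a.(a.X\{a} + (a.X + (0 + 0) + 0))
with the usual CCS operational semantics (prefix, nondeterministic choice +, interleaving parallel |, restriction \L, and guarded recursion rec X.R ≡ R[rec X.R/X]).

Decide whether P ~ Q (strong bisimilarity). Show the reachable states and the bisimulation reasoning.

bisimilar

LTS(P): 4 reachable states
  p0 = rec X. a.a.(a.X\{a} + (a.X + (0 + 0))) has moves —a→ p1
  p1 = a.(a.(rec X. a.a.(a.X\{a} + (a.X + (0 + 0))))\{a} + (a.(rec X. a.a.(a.X\{a} + (a.X + (0 + 0)))) + (0 + 0))) has moves —a→ p2
  p2 = a.(rec X. a.a.(a.X\{a} + (a.X + (0 + 0))))\{a} + (a.(rec X. a.a.(a.X\{a} + (a.X + (0 + 0)))) + (0 + 0)) has moves —a→ p0, —a→ p3
  p3 = (rec X. a.a.(a.X\{a} + (a.X + (0 + 0))))\{a} has moves ·
LTS(Q): 4 reachable states
  q0 = rec X. a.a.(a.X\{a} + (a.X + (0 + 0) + 0)) has moves —a→ q1
  q1 = a.(a.(rec X. a.a.(a.X\{a} + (a.X + (0 + 0) + 0)))\{a} + (a.(rec X. a.a.(a.X\{a} + (a.X + (0 + 0) + 0))) + (0 + 0) + 0)) has moves —a→ q2
  q2 = a.(rec X. a.a.(a.X\{a} + (a.X + (0 + 0) + 0)))\{a} + (a.(rec X. a.a.(a.X\{a} + (a.X + (0 + 0) + 0))) + (0 + 0) + 0) has moves —a→ q0, —a→ q3
  q3 = (rec X. a.a.(a.X\{a} + (a.X + (0 + 0) + 0)))\{a} has moves ·
Coarsest stable partition (strong bisimilarity classes):
  B0 = {p0, q0}
  B1 = {p1, q1}
  B2 = {p2, q2}
  B3 = {p3, q3}
p0 ∈ B0, q0 ∈ B0 → same block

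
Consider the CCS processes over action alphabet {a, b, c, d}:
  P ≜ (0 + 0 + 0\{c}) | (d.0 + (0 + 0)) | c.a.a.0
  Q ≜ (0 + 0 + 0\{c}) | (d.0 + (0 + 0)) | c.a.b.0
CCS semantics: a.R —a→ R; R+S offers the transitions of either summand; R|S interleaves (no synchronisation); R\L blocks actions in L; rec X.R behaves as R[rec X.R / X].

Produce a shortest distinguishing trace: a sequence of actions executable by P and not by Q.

caa

P's transition system — 8 states:
  m0 = (0 + 0 + 0\{c}) | (d.0 + (0 + 0)) | c.a.a.0 | =c=> m1, =d=> m2
  m1 = (0 + 0 + 0\{c}) | (d.0 + (0 + 0)) | a.a.0 | =a=> m3, =d=> m4
  m2 = (0 + 0 + 0\{c}) | 0 | c.a.a.0 | =c=> m4
  m3 = (0 + 0 + 0\{c}) | (d.0 + (0 + 0)) | a.0 | =a=> m5, =d=> m6
  m4 = (0 + 0 + 0\{c}) | 0 | a.a.0 | =a=> m6
  m5 = (0 + 0 + 0\{c}) | (d.0 + (0 + 0)) | 0 | =d=> m7
  m6 = (0 + 0 + 0\{c}) | 0 | a.0 | =a=> m7
  m7 = (0 + 0 + 0\{c}) | 0 | 0 | ·
Q's transition system — 8 states:
  n0 = (0 + 0 + 0\{c}) | (d.0 + (0 + 0)) | c.a.b.0 | =c=> n1, =d=> n2
  n1 = (0 + 0 + 0\{c}) | (d.0 + (0 + 0)) | a.b.0 | =a=> n3, =d=> n4
  n2 = (0 + 0 + 0\{c}) | 0 | c.a.b.0 | =c=> n4
  n3 = (0 + 0 + 0\{c}) | (d.0 + (0 + 0)) | b.0 | =b=> n5, =d=> n6
  n4 = (0 + 0 + 0\{c}) | 0 | a.b.0 | =a=> n6
  n5 = (0 + 0 + 0\{c}) | (d.0 + (0 + 0)) | 0 | =d=> n7
  n6 = (0 + 0 + 0\{c}) | 0 | b.0 | =b=> n7
  n7 = (0 + 0 + 0\{c}) | 0 | 0 | ·
Trace ⟨caa⟩ through P, begin at {m0}:
  after c @ step 1: {m1}
  after a @ step 2: {m3}
  after a @ step 3: {m5}
  P completes σ.
Trace ⟨caa⟩ through Q, begin at {n0}:
  after c @ step 1: {n1}
  after a @ step 2: {n3}
  after a @ step 3: ∅ (Q stuck)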